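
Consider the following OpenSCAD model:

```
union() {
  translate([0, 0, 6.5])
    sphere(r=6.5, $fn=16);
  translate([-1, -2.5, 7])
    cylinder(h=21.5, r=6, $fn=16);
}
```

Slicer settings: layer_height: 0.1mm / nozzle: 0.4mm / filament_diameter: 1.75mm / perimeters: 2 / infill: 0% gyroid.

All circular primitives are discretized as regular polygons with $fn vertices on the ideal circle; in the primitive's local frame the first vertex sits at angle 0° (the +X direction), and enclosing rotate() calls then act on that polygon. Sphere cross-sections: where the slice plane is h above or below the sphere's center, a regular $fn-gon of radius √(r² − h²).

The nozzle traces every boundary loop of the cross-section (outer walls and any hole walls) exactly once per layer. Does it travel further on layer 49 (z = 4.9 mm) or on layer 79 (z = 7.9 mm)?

layer 79 (z = 7.9 mm)

Layer 49 (z = 4.9): the r=6.5 sphere contributes a regular 16-gon of circumradius √(6.5²−1.6²) = 6.300 (perimeter = 2·16·6.300·sin(180°/16) = 39.33 mm); the cylinder at (-1, -2.5) does not reach this height (z outside [7, 28.5]); Combining (union): only the r=6.5 sphere is present, so the union is just that shape — boundary = 39.33 mm. So its perimeter = 39.33 mm. Layer 79 (z = 7.9): the r=6.5 sphere contributes a regular 16-gon of circumradius √(6.5²−1.4²) = 6.347 (perimeter = 2·16·6.347·sin(180°/16) = 39.63 mm); the r=6 cylinder at (-1, -2.5) contributes a regular 16-gon of circumradius 6 (perimeter = 2·16·6.000·sin(180°/16) = 37.46 mm); Merging all regions: the regions partially overlap (shared area 83.95 mm²), so the edge portions inside another operand are dropped and the merged outline is re-measured after clipping — boundary = 44.03 mm. So its perimeter = 44.03 mm. Layer 79 is larger (44.03 vs 39.33 mm).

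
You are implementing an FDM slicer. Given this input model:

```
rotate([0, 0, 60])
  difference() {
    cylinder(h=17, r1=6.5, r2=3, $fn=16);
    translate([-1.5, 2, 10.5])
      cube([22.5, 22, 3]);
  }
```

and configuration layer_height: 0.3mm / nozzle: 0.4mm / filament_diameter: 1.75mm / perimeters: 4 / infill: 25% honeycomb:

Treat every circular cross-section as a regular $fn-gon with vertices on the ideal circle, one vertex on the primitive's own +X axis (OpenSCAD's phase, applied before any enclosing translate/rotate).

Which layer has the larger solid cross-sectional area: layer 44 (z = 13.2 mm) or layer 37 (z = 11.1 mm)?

Layer 44 (z = 13.2): the cone contributes a regular 16-gon of circumradius 3.782 (interpolated between r1=6.5 and r2=3 at t=0.776) (area = (16/2)·3.782²·sin(360°/16) = 43.80 mm²); the cube at (-1.5, 2) (footprint 22.5×22) is included at this height (area 495.00 mm²); Subtracting the remaining from the first: starting from the cone (43.80 mm²), the 22.5×22 cube at (-1.5, 2) partially overlaps it — only the 6.30 mm² overlap (of its 495.00 mm²) is removed, clipping the outline — area = 37.49 mm²; (rotated 60° about Z; rotation is an isometry so areas/perimeters/island counts are preserved). So its area = 37.49 mm². Layer 37 (z = 11.1): the cone: at t=0.653 of its height the radius interpolates to r₁+(r₂−r₁)t = 4.215, giving a regular 16-gon of that circumradius (area = (16/2)·4.215²·sin(360°/16) = 54.38 mm²); the cube at (-1.5, 2) is present — its section is the full 22.5×22 rectangle (area 495.00 mm²); Taking the first minus the rest: starting from the cone (54.38 mm²), the 22.5×22 cube at (-1.5, 2) partially overlaps it — only the 8.70 mm² overlap (of its 495.00 mm²) is removed, clipping the outline — area = 45.69 mm²; (whole slice rotated 60° about Z — lengths, areas and connectivity unchanged). So its area = 45.69 mm². Layer 37 is larger (45.69 vs 37.49 mm²).

layer 37 (z = 11.1 mm)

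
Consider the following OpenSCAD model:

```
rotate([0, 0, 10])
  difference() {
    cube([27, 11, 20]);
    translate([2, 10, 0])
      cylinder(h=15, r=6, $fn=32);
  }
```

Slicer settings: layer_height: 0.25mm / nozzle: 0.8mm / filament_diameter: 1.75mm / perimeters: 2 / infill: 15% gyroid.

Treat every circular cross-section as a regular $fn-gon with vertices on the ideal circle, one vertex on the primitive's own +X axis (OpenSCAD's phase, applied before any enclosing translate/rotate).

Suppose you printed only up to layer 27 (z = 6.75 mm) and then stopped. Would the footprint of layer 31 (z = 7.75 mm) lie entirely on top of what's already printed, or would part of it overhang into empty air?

Compare the two slices. At z = 6.75: the cube (footprint 27×11) is included at this height (area 297.00 mm²); the r=6 cylinder at (2, 10) gives a regular 32-gon of circumradius 6 (constant along its height) (area = (32/2)·6.000²·sin(360°/32) = 112.37 mm²); Subtracting the remaining from the first: starting from the 27×11 cube (297.00 mm²), the r=6 cylinder at (2, 10) partially overlaps it — only the 47.78 mm² overlap (of its 112.37 mm²) is removed, clipping the outline — area = 249.22 mm²; (whole slice rotated 10° about Z — lengths, areas and connectivity unchanged). At z = 7.75: the 27×11 cube contributes its full rectangle (area 297.00 mm²); the r=6 cylinder at (2, 10) contributes a regular 32-gon of circumradius 6 (area = (32/2)·6.000²·sin(360°/32) = 112.37 mm²); After the difference (first − rest): starting from the 27×11 cube (297.00 mm²), the r=6 cylinder at (2, 10) partially overlaps it — only the 47.78 mm² overlap (of its 112.37 mm²) is removed, clipping the outline — area = 249.22 mm²; (rotated 10° about Z; rotation is an isometry so areas/perimeters/island counts are preserved). Checking containment: the cross-section at z = 7.75 is a subset of the cross-section at z = 6.75.

entirely on top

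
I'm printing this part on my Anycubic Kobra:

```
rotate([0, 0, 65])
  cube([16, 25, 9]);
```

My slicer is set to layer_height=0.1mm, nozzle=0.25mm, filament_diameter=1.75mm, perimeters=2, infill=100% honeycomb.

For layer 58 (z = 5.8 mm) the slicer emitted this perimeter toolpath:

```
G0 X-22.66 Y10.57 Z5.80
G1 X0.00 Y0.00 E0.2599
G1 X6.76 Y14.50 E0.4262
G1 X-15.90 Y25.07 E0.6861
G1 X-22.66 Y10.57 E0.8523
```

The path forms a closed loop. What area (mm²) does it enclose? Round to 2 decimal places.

Apply the shoelace formula to the sequence of (X, Y) vertices; enclosed area = 400.02 mm².

400.02 mm²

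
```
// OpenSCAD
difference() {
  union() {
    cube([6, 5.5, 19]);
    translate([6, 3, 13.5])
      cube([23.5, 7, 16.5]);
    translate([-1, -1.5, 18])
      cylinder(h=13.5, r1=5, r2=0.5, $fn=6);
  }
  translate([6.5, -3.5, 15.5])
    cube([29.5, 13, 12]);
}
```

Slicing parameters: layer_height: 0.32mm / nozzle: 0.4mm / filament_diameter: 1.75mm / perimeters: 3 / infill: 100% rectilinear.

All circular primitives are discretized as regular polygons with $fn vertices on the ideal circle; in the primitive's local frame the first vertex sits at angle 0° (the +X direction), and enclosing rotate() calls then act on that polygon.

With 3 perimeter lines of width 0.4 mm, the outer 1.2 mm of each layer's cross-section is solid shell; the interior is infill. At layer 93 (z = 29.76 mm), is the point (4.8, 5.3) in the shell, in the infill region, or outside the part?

At z = 29.76 mm: the cube is not intersected at this z (z outside [0, 19]); the 23.5×7 cube at (6, 3) contributes its full rectangle; the cone at (-1, -1.5) contributes a regular 6-gon of circumradius 1.080 (interpolated between r1=5 and r2=0.5 at t=0.871); Merging all regions: the 2 present regions are separate (no shared area or edge), so areas and boundary lengths simply add and each stays a separate island — 2 connected regions; the cube at (6.5, -3.5) is absent (z outside [15.5, 27.5]); After the difference (first − rest): none of the subtracted shapes is present at this height, so that combined region is unchanged — 2 connected regions. Overall, the cross-section has 2 separate islands. The nearest boundary edge runs (6.00, 3.00)→(6.00, 10.00); distance from the point to it = 1.20 mm. The point is not inside any of the regions above, so it lies outside the cross-section (1.20 mm from the nearest boundary).

outside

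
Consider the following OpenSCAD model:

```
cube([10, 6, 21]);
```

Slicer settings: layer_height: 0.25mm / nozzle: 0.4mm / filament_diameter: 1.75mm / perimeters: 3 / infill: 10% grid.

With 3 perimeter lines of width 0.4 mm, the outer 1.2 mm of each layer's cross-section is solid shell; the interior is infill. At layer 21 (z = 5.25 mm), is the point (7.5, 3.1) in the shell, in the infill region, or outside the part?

infill

At z = 5.25 mm: the cube (footprint 10×6) is included at this height. Overall, the cross-section is a single solid region. The nearest boundary edge runs (10.00, 0.00)→(10.00, 6.00); distance from the point to it = 2.50 mm. The point is inside the cross-section and 2.50 mm from the nearest boundary — more than the 1.2 mm shell width (3 × 0.4), so it's in the infill interior.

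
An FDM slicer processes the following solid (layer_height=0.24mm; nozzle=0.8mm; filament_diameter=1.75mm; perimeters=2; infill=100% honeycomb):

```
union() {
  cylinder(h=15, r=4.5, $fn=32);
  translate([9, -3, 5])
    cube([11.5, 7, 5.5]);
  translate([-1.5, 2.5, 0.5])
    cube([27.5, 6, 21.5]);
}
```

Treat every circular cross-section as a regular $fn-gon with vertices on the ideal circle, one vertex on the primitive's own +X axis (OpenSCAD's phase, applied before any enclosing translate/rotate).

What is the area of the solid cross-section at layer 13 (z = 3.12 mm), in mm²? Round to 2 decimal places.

At z = 3.12 mm: the cylinder: section is a regular 32-gon, circumradius r=4.5 (area = (32/2)·4.500²·sin(360°/32) = 63.21 mm²); the cube at (9, -3) is not intersected at this z (z outside [5, 10.5]); the 27.5×6 cube at (-1.5, 2.5) contributes its full rectangle (area 165.00 mm²); Combining (union): the regions partially overlap — summed areas 228.21 mm² minus the doubly-counted overlap 8.05 mm² gives 220.16 mm² — area = 220.16 mm². Overall, the cross-section is a single solid region. Net area = 220.16 mm².

220.16 mm²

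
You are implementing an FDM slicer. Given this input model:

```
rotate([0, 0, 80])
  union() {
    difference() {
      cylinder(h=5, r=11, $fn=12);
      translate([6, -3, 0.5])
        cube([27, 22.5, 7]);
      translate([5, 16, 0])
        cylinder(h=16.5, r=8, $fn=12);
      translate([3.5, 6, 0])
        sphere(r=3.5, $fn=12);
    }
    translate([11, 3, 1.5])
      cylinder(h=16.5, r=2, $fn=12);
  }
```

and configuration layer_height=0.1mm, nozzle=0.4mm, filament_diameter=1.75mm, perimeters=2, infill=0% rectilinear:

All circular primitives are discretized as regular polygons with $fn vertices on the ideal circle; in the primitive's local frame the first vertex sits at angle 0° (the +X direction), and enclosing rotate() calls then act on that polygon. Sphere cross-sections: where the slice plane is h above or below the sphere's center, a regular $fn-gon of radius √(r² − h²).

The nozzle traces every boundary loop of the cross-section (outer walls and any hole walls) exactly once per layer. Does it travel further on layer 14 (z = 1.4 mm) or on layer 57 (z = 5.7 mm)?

layer 14 (z = 1.4 mm)

Layer 14 (z = 1.4): the cylinder: section is a regular 12-gon, circumradius r=11 (perimeter = 2·12·11.000·sin(180°/12) = 68.33 mm); the cube at (6, -3) is present — its section is the full 27×22.5 rectangle (perimeter 99.00 mm); the cylinder at (5, 16): section is a regular 12-gon, circumradius r=8 (perimeter = 2·12·8.000·sin(180°/12) = 49.69 mm); the r=3.5 sphere at (3.5, 6) contributes a regular 12-gon of circumradius √(3.5²−1.4²) = 3.208 (perimeter = 2·12·3.208·sin(180°/12) = 19.93 mm); After the difference (first − rest): starting from the r=11 cylinder, the 27×22.5 cube at (6, -3) partially overlaps it — only the 43.46 mm² overlap (of its 607.50 mm²) is removed, clipping the outline; the r=8 cylinder at (5, 16) partially overlaps it — only the 9.58 mm² overlap (of its 192.00 mm²) is removed, clipping the outline; the r=3.5 sphere at (3.5, 6) partially overlaps it — only the 27.09 mm² overlap (of its 30.87 mm²) is removed, clipping the outline — boundary = 74.64 mm; the cylinder at (11, 3) does not reach this height (z outside [1.5, 18]); Taking the union: only that combined region is present, so the union is just that shape — boundary = 74.64 mm; (whole slice rotated 80° about Z — lengths, areas and connectivity unchanged). So its perimeter = 74.64 mm. Layer 57 (z = 5.7): the cylinder is absent (z outside [0, 5]); the cube at (6, -3) (footprint 27×22.5) is included at this height (perimeter 99.00 mm); the r=8 cylinder at (5, 16) gives a regular 12-gon of circumradius 8 (constant along its height) (perimeter = 2·12·8.000·sin(180°/12) = 49.69 mm); the sphere at (3.5, 6) does not reach this height (|z−center|=5.700 > r=3.5); Taking the first minus the rest: the first operand is absent here, so nothing remains; the r=2 cylinder at (11, 3) contributes a regular 12-gon of circumradius 2 (perimeter = 2·12·2.000·sin(180°/12) = 12.42 mm); Combining (union): only the r=2 cylinder at (11, 3) is present, so the union is just that shape — boundary = 12.42 mm; (rotated 80° about Z; rotation is an isometry so areas/perimeters/island counts are preserved). So its perimeter = 12.42 mm. Layer 14 is larger (74.64 vs 12.42 mm).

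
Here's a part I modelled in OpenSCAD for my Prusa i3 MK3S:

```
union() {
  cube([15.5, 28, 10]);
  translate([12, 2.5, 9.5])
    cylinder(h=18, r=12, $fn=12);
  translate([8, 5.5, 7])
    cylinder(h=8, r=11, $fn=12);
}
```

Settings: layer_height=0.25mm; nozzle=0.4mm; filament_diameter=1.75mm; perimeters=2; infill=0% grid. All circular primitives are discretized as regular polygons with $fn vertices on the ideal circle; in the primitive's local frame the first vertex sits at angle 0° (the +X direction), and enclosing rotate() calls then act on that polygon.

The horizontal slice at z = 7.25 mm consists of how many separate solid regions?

1

At z = 7.25 mm: the cube is present — its section is the full 15.5×28 rectangle; the cylinder at (12, 2.5) is not intersected at this z (z outside [9.5, 27.5]); the r=11 cylinder at (8, 5.5) contributes a regular 12-gon of circumradius 11; Combining (union): the regions partially overlap (shared area 235.89 mm²), so overlapping operands fuse into one piece — 1 connected region. The result has 1 disconnected region.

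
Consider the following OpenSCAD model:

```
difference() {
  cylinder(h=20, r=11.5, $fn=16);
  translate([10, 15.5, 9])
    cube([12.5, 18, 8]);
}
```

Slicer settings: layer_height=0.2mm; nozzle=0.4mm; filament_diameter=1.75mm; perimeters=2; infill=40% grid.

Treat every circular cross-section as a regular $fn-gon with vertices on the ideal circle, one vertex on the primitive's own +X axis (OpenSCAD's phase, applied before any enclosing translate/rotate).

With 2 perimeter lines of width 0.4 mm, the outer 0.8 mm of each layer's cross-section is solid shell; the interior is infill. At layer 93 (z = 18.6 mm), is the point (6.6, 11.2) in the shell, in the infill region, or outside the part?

At z = 18.6 mm: the r=11.5 cylinder gives a regular 16-gon of circumradius 11.5 (constant along its height); the cube at (10, 15.5) is not intersected at this z (z outside [9, 17]); Taking the first minus the rest: none of the subtracted shapes is present at this height, so the r=11.5 cylinder is unchanged — 1 connected region. Overall, the cross-section is a single solid region. The nearest boundary edge runs (8.13, 8.13)→(4.40, 10.62); distance from the point to it = 1.70 mm. The point is not inside any of the regions above, so it lies outside the cross-section (1.70 mm from the nearest boundary).

outside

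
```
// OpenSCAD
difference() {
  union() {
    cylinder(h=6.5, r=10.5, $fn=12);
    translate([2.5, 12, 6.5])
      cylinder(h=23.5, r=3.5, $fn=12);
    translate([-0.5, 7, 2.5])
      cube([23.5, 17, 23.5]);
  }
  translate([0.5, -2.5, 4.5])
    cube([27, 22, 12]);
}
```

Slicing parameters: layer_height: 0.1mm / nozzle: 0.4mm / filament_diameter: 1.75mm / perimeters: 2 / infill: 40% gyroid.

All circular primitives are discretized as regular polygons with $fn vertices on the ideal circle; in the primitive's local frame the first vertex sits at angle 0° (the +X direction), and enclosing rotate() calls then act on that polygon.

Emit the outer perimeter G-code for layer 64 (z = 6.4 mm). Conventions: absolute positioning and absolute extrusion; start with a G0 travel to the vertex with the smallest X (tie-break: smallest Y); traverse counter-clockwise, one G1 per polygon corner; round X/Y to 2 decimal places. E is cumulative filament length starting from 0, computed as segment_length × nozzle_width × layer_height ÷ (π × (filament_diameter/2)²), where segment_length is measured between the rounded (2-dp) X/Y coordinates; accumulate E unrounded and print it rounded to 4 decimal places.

G0 X-10.50 Y0.00 Z6.40
G1 X-9.09 Y-5.25 E0.0904
G1 X-5.25 Y-9.09 E0.1807
G1 X0.00 Y-10.50 E0.2711
G1 X5.25 Y-9.09 E0.3615
G1 X9.09 Y-5.25 E0.4518
G1 X9.83 Y-2.50 E0.4992
G1 X0.50 Y-2.50 E0.6543
G1 X0.50 Y19.50 E1.0202
G1 X23.00 Y19.50 E1.3944
G1 X23.00 Y24.00 E1.4692
G1 X-0.50 Y24.00 E1.8600
G1 X-0.50 Y10.37 E2.0867
G1 X-5.25 Y9.09 E2.1685
G1 X-9.09 Y5.25 E2.2588
G1 X-10.50 Y0.00 E2.3492

At z = 6.4 mm: the r=10.5 cylinder contributes a regular 12-gon of circumradius 10.5; the cylinder at (2.5, 12) is absent (z outside [6.5, 30]); the cube at (-0.5, 7) is present — its section is the full 23.5×17 rectangle; Combining (union): the regions partially overlap (shared area 18.59 mm²), so overlapping operands fuse into one piece — 1 connected region; the cube at (0.5, -2.5) is present — its section is the full 27×22 rectangle; Taking the first minus the rest: starting from that combined region, the 27×22 cube at (0.5, -2.5) partially overlaps it — only the 367.73 mm² overlap (of its 594.00 mm²) is removed, clipping the outline — 1 connected region. The outline is a single polygon with 15 vertices. Extrusion per mm of travel: 0.4 × 0.1 / (π × 0.875²) = 0.016630. Accumulating E over each segment gives final E = 2.3492.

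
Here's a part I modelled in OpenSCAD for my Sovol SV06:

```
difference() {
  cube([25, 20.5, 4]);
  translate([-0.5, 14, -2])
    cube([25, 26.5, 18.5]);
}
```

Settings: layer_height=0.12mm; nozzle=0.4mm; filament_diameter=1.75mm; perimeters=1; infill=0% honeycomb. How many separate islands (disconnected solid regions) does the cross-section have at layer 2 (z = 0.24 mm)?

At z = 0.24 mm: the cube (footprint 25×20.5) is included at this height; the cube at (-0.5, 14) (footprint 25×26.5) is included at this height; After the difference (first − rest): starting from the 25×20.5 cube, the 25×26.5 cube at (-0.5, 14) partially overlaps it — only the 159.25 mm² overlap (of its 662.50 mm²) is removed, clipping the outline — 1 connected region. Overall, the cross-section is a single solid region. Island count = 1.

1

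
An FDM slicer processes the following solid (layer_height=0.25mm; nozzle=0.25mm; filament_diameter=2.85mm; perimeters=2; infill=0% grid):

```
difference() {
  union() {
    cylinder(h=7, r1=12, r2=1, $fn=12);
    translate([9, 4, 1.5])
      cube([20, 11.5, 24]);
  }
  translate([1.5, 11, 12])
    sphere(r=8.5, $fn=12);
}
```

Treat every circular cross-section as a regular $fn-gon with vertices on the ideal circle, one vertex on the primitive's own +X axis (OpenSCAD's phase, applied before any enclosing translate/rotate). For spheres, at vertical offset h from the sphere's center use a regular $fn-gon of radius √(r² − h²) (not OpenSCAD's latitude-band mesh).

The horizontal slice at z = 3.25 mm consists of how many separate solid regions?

At z = 3.25 mm: the cone contributes a regular 12-gon of circumradius 6.893 (interpolated between r1=12 and r2=1 at t=0.464); the cube at (9, 4) (footprint 20×11.5) is included at this height; Merging all regions: the 2 present regions are separate (no shared area or edge), so areas and boundary lengths simply add and each stays a separate island — 2 connected regions; the sphere at (1.5, 11) is absent (|z−center|=8.750 > r=8.5); Subtracting the remaining from the first: none of the subtracted shapes is present at this height, so that combined region is unchanged — 2 connected regions. The result has 2 disconnected regions.

2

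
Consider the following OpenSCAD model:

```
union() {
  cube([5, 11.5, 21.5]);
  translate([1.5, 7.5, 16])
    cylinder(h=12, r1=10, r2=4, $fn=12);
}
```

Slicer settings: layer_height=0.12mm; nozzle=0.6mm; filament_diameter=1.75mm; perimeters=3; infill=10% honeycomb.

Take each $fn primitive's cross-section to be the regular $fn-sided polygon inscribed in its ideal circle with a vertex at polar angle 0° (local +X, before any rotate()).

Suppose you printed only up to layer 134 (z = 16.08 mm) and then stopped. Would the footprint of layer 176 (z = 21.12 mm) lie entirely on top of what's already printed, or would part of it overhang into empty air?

entirely on top

Compare the two slices. At z = 16.08: the 5×11.5 cube contributes its full rectangle (area 57.50 mm²); the cone at (1.5, 7.5) (r1=10→r2=4) has section circumradius 9.960 here — a regular 12-gon (area = (12/2)·9.960²·sin(360°/12) = 297.60 mm²); Taking the union: the 5×11.5 cube lies entirely inside the cone at (1.5, 7.5), so the union is just the cone at (1.5, 7.5) — area = 297.60 mm². At z = 21.12: the cube (footprint 5×11.5) is included at this height (area 57.50 mm²); the cone at (1.5, 7.5) contributes a regular 12-gon of circumradius 7.440 (interpolated between r1=10 and r2=4 at t=0.427) (area = (12/2)·7.440²·sin(360°/12) = 166.06 mm²); Taking the union: the regions partially overlap — summed areas 223.56 mm² minus the doubly-counted overlap 55.26 mm² gives 168.30 mm² — area = 168.30 mm². Checking containment: the cross-section at z = 21.12 is a subset of the cross-section at z = 16.08.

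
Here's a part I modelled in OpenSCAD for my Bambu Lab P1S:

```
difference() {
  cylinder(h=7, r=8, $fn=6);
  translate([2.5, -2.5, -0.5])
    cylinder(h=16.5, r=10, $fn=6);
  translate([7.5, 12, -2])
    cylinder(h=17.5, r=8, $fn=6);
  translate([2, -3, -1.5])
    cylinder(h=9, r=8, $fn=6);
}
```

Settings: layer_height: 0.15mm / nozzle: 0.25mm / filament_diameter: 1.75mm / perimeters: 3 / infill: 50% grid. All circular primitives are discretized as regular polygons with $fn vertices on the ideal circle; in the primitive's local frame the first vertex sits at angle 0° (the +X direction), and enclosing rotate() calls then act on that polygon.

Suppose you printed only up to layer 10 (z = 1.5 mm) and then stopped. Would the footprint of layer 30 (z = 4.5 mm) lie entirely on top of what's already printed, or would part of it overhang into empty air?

Compare the two slices. At z = 1.5: the cylinder: section is a regular 6-gon, circumradius r=8 (area = (6/2)·8.000²·sin(360°/6) = 166.28 mm²); the r=10 cylinder at (2.5, -2.5) gives a regular 6-gon of circumradius 10 (constant along its height) (area = (6/2)·10.000²·sin(360°/6) = 259.81 mm²); the cylinder at (7.5, 12): section is a regular 6-gon, circumradius r=8 (area = (6/2)·8.000²·sin(360°/6) = 166.28 mm²); the cylinder at (2, -3): section is a regular 6-gon, circumradius r=8 (area = (6/2)·8.000²·sin(360°/6) = 166.28 mm²); After the difference (first − rest): starting from the r=8 cylinder (166.28 mm²), the r=10 cylinder at (2.5, -2.5) partially overlaps it — only the 146.19 mm² overlap (of its 259.81 mm²) is removed, clipping the outline; the r=8 cylinder at (7.5, 12) partially overlaps it — only the 1.21 mm² overlap (of its 166.28 mm²) is removed, clipping the outline; the r=8 cylinder at (2, -3) misses the remaining region (no effect) — area = 18.88 mm². At z = 4.5: the r=8 cylinder gives a regular 6-gon of circumradius 8 (constant along its height) (area = (6/2)·8.000²·sin(360°/6) = 166.28 mm²); the r=10 cylinder at (2.5, -2.5) gives a regular 6-gon of circumradius 10 (constant along its height) (area = (6/2)·10.000²·sin(360°/6) = 259.81 mm²); the r=8 cylinder at (7.5, 12) gives a regular 6-gon of circumradius 8 (constant along its height) (area = (6/2)·8.000²·sin(360°/6) = 166.28 mm²); the r=8 cylinder at (2, -3) gives a regular 6-gon of circumradius 8 (constant along its height) (area = (6/2)·8.000²·sin(360°/6) = 166.28 mm²); After the difference (first − rest): starting from the r=8 cylinder (166.28 mm²), the r=10 cylinder at (2.5, -2.5) partially overlaps it — only the 146.19 mm² overlap (of its 259.81 mm²) is removed, clipping the outline; the r=8 cylinder at (7.5, 12) partially overlaps it — only the 1.21 mm² overlap (of its 166.28 mm²) is removed, clipping the outline; the r=8 cylinder at (2, -3) misses the remaining region (no effect) — area = 18.88 mm². Checking containment: the cross-section at z = 4.5 is a subset of the cross-section at z = 1.5.

entirely on top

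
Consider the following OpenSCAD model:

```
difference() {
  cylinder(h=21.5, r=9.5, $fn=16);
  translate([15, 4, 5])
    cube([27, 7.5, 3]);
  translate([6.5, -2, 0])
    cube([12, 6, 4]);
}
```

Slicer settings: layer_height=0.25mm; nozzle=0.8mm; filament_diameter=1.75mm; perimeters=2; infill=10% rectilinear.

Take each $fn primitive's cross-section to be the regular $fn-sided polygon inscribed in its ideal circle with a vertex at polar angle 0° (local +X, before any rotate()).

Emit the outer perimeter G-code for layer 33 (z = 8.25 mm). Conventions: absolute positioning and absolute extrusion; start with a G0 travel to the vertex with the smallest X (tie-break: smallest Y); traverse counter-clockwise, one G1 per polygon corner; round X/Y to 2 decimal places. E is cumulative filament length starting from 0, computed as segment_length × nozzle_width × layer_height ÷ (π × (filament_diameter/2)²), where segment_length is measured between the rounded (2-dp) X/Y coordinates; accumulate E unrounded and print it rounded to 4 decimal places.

At z = 8.25 mm: the cylinder: section is a regular 16-gon, circumradius r=9.5; the cube at (15, 4) is not intersected at this z (z outside [5, 8]); the cube at (6.5, -2) does not reach this height (z outside [0, 4]); After the difference (first − rest): none of the subtracted shapes is present at this height, so the r=9.5 cylinder is unchanged — 1 connected region. The outline is a single polygon with 16 vertices. Extrusion per mm of travel: 0.8 × 0.25 / (π × 0.875²) = 0.083150. Accumulating E over each segment gives final E = 4.9331.

G0 X-9.50 Y0.00 Z8.25
G1 X-8.78 Y-3.64 E0.3085
G1 X-6.72 Y-6.72 E0.6166
G1 X-3.64 Y-8.78 E0.9247
G1 X0.00 Y-9.50 E1.2333
G1 X3.64 Y-8.78 E1.5418
G1 X6.72 Y-6.72 E1.8499
G1 X8.78 Y-3.64 E2.1580
G1 X9.50 Y0.00 E2.4665
G1 X8.78 Y3.64 E2.7751
G1 X6.72 Y6.72 E3.0832
G1 X3.64 Y8.78 E3.3913
G1 X0.00 Y9.50 E3.6998
G1 X-3.64 Y8.78 E4.0084
G1 X-6.72 Y6.72 E4.3165
G1 X-8.78 Y3.64 E4.6246
G1 X-9.50 Y0.00 E4.9331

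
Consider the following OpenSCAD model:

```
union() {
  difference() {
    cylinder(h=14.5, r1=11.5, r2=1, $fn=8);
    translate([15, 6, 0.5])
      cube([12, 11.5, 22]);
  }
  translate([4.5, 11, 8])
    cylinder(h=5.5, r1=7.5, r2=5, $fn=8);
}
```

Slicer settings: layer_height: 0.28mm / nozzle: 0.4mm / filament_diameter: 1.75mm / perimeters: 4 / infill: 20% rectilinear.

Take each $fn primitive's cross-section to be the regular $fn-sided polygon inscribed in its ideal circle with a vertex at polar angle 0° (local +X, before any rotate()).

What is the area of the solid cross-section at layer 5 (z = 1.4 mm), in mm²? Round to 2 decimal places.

At z = 1.4 mm: the cone (r1=11.5→r2=1) has section circumradius 10.486 here — a regular 8-gon (area = (8/2)·10.486²·sin(360°/8) = 311.02 mm²); the cube at (15, 6) is present — its section is the full 12×11.5 rectangle (area 138.00 mm²); Taking the first minus the rest: starting from the cone (311.02 mm²), the 12×11.5 cube at (15, 6) misses the remaining region (no effect) — area = 311.02 mm²; the cone at (4.5, 11) is not intersected at this z (z outside [8, 13.5]); Merging all regions: only the result so far is present, so the union is just that shape — area = 311.02 mm². Overall, the cross-section is a single solid region. Net area = 311.02 mm².

311.02 mm²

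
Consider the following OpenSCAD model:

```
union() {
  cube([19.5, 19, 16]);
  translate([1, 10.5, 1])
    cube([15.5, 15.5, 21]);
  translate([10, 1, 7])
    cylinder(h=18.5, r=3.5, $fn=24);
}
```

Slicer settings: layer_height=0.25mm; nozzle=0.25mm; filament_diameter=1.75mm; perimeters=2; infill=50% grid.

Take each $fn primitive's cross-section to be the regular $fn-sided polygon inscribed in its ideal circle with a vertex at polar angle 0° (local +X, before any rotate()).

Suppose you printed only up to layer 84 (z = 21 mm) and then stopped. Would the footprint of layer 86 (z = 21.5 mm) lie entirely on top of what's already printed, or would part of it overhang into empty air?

entirely on top

Compare the two slices. At z = 21: the cube is absent (z outside [0, 16]); the 15.5×15.5 cube at (1, 10.5) contributes its full rectangle (area 240.25 mm²); the r=3.5 cylinder at (10, 1) contributes a regular 24-gon of circumradius 3.5 (area = (24/2)·3.500²·sin(360°/24) = 38.05 mm²); Taking the union: the 2 present regions are separate (no shared area or edge), so areas and boundary lengths simply add and each stays a separate island — area = 278.30 mm². At z = 21.5: the cube does not reach this height (z outside [0, 16]); the cube at (1, 10.5) (footprint 15.5×15.5) is included at this height (area 240.25 mm²); the cylinder at (10, 1): section is a regular 24-gon, circumradius r=3.5 (area = (24/2)·3.500²·sin(360°/24) = 38.05 mm²); Taking the union: the 2 present regions are separate (no shared area or edge), so areas and boundary lengths simply add and each stays a separate island — area = 278.30 mm². Checking containment: the cross-section at z = 21.5 is a subset of the cross-section at z = 21.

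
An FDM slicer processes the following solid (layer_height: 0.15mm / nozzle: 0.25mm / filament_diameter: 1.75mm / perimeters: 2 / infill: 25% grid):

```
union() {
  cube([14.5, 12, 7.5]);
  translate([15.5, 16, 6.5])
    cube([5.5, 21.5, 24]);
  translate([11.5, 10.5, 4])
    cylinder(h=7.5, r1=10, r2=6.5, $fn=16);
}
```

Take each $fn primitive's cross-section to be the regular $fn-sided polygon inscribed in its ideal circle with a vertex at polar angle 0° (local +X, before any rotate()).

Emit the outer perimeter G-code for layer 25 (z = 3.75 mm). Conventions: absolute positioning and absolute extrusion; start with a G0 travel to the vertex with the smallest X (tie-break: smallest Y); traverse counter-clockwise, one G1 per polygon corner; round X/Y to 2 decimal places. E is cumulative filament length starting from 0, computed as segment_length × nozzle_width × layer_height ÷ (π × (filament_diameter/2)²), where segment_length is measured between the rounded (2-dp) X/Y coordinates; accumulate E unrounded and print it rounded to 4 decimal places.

G0 X0.00 Y0.00 Z3.75
G1 X14.50 Y0.00 E0.2261
G1 X14.50 Y12.00 E0.4132
G1 X0.00 Y12.00 E0.6392
G1 X0.00 Y0.00 E0.8263

At z = 3.75 mm: the cube (footprint 14.5×12) is included at this height; the cube at (15.5, 16) is absent (z outside [6.5, 30.5]); the cone at (11.5, 10.5) is not intersected at this z (z outside [4, 11.5]); Taking the union: only the 14.5×12 cube is present, so the union is just that shape — 1 connected region. The outline is a single polygon with 4 vertices. Extrusion per mm of travel: 0.25 × 0.15 / (π × 0.875²) = 0.015591. Accumulating E over each segment gives final E = 0.8263.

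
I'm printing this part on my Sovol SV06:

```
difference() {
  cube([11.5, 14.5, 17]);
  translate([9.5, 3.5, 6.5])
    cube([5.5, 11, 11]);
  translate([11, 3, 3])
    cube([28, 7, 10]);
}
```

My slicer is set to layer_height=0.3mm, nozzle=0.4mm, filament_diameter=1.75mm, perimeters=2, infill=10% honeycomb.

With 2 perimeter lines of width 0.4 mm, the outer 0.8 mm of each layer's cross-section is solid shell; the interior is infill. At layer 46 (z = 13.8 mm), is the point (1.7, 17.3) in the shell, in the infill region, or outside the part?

outside

At z = 13.8 mm: the cube (footprint 11.5×14.5) is included at this height; the 5.5×11 cube at (9.5, 3.5) contributes its full rectangle; the cube at (11, 3) is not intersected at this z (z outside [3, 13]); After the difference (first − rest): starting from the 11.5×14.5 cube, the 5.5×11 cube at (9.5, 3.5) partially overlaps it — only the 22.00 mm² overlap (of its 60.50 mm²) is removed, clipping the outline — 1 connected region. Overall, the cross-section is a single solid region. The nearest boundary edge runs (0.00, 14.50)→(9.50, 14.50); distance from the point to it = 2.80 mm. The point is not inside any of the regions above, so it lies outside the cross-section (2.80 mm from the nearest boundary).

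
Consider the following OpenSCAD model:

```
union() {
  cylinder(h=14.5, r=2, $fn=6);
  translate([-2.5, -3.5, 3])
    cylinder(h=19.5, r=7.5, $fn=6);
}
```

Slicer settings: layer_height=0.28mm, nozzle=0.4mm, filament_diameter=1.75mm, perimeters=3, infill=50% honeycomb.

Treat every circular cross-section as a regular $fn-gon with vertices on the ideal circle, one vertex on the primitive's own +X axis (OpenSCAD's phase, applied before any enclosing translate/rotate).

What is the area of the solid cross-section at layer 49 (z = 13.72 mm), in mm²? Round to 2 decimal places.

At z = 13.72 mm: the r=2 cylinder gives a regular 6-gon of circumradius 2 (constant along its height) (area = (6/2)·2.000²·sin(360°/6) = 10.39 mm²); the r=7.5 cylinder at (-2.5, -3.5) gives a regular 6-gon of circumradius 7.5 (constant along its height) (area = (6/2)·7.500²·sin(360°/6) = 146.14 mm²); Combining (union): the r=2 cylinder lies entirely inside the r=7.5 cylinder at (-2.5, -3.5), so the union is just the r=7.5 cylinder at (-2.5, -3.5) — area = 146.14 mm². Overall, the cross-section is a single solid region. Net area = 146.14 mm².

146.14 mm²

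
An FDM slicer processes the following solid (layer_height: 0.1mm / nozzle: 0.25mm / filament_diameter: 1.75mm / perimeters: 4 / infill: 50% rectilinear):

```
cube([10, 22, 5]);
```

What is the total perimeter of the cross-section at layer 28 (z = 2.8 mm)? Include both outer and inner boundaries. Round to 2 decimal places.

64.00 mm

At z = 2.8 mm: the cube (footprint 10×22) is included at this height (perimeter 64.00 mm). Overall, the cross-section is a single solid region. Total boundary length (outer) = 64.00 mm.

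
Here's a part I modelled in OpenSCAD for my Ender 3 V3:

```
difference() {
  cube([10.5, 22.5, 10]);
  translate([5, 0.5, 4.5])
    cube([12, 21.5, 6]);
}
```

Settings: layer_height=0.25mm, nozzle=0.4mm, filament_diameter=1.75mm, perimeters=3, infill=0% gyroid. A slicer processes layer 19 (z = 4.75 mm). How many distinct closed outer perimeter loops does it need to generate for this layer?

1

At z = 4.75 mm: the cube is present — its section is the full 10.5×22.5 rectangle; the cube at (5, 0.5) is present — its section is the full 12×21.5 rectangle; Taking the first minus the rest: starting from the 10.5×22.5 cube, the 12×21.5 cube at (5, 0.5) partially overlaps it — only the 118.25 mm² overlap (of its 258.00 mm²) is removed, clipping the outline — 1 connected region. The result has 1 disconnected region.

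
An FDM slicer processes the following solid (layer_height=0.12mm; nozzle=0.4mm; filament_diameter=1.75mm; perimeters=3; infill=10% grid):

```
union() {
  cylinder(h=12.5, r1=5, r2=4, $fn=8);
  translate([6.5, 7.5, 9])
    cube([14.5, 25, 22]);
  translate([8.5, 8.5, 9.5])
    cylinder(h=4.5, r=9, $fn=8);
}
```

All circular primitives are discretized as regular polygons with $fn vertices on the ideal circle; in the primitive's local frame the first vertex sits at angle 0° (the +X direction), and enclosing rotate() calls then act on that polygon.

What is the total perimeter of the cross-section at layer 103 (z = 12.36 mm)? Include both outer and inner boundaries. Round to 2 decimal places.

At z = 12.36 mm: the cone: at t=0.989 of its height the radius interpolates to r₁+(r₂−r₁)t = 4.011, giving a regular 8-gon of that circumradius (perimeter = 2·8·4.011·sin(180°/8) = 24.56 mm); the cube at (6.5, 7.5) (footprint 14.5×25) is included at this height (perimeter 79.00 mm); the r=9 cylinder at (8.5, 8.5) gives a regular 8-gon of circumradius 9 (constant along its height) (perimeter = 2·8·9.000·sin(180°/8) = 55.11 mm); Merging all regions: the regions partially overlap (shared area 86.42 mm²), so the edge portions inside another operand are dropped and the merged outline is re-measured after clipping — boundary = 116.71 mm. Overall, the cross-section is a single solid region. Total boundary length (outer) = 116.71 mm.

116.71 mm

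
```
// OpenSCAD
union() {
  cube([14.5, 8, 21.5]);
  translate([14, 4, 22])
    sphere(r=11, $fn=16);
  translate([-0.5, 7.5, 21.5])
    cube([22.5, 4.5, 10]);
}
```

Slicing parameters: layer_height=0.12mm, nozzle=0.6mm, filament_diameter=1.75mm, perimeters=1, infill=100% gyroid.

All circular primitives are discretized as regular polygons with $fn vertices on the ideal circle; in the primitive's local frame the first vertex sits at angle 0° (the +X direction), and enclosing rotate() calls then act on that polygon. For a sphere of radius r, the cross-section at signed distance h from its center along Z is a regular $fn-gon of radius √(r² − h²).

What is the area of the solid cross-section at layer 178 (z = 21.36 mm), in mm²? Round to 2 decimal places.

At z = 21.36 mm: the cube is present — its section is the full 14.5×8 rectangle (area 116.00 mm²); the sphere at (14, 4): section is a regular 16-gon, circumradius = √(r²−h²) = √(11²−0.64²) = 10.981 (area = (16/2)·10.981²·sin(360°/16) = 369.18 mm²); the cube at (-0.5, 7.5) does not reach this height (z outside [21.5, 31.5]); Combining (union): the regions partially overlap — summed areas 485.18 mm² minus the doubly-counted overlap 88.67 mm² gives 396.52 mm² — area = 396.52 mm². Overall, the cross-section is a single solid region. Net area = 396.52 mm².

396.52 mm²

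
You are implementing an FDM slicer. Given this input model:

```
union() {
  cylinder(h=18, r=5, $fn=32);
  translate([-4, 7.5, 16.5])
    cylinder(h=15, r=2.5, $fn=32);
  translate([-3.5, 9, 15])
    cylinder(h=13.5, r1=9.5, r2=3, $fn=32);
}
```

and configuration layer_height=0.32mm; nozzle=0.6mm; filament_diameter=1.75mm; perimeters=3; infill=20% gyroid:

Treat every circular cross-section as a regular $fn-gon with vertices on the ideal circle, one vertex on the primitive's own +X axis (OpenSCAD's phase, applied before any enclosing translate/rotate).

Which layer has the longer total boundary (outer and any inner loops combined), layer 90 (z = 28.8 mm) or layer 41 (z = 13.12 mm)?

Layer 90 (z = 28.8): the cylinder does not reach this height (z outside [0, 18]); the cylinder at (-4, 7.5): section is a regular 32-gon, circumradius r=2.5 (perimeter = 2·32·2.500·sin(180°/32) = 15.68 mm); the cone at (-3.5, 9) is absent (z outside [15, 28.5]); Combining (union): only the r=2.5 cylinder at (-4, 7.5) is present, so the union is just that shape — boundary = 15.68 mm. So its perimeter = 15.68 mm. Layer 41 (z = 13.12): the r=5 cylinder gives a regular 32-gon of circumradius 5 (constant along its height) (perimeter = 2·32·5.000·sin(180°/32) = 31.37 mm); the cylinder at (-4, 7.5) is not intersected at this z (z outside [16.5, 31.5]); the cone at (-3.5, 9) does not reach this height (z outside [15, 28.5]); Taking the union: only the r=5 cylinder is present, so the union is just that shape — boundary = 31.37 mm. So its perimeter = 31.37 mm. Layer 41 is larger (31.37 vs 15.68 mm).

layer 41 (z = 13.12 mm)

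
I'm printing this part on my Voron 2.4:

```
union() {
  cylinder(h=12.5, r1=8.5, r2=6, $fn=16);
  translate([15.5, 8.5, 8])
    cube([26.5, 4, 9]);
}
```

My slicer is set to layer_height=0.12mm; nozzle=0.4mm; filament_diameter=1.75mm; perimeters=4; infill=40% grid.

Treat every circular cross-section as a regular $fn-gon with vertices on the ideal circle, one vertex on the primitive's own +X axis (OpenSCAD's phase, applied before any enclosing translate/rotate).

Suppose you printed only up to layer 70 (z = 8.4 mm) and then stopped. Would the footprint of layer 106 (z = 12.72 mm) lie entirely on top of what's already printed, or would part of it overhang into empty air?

entirely on top

Compare the two slices. At z = 8.4: the cone contributes a regular 16-gon of circumradius 6.820 (interpolated between r1=8.5 and r2=6 at t=0.672) (area = (16/2)·6.820²·sin(360°/16) = 142.40 mm²); the cube at (15.5, 8.5) (footprint 26.5×4) is included at this height (area 106.00 mm²); Merging all regions: the 2 present regions are separate (no shared area or edge), so areas and boundary lengths simply add and each stays a separate island — area = 248.40 mm². At z = 12.72: the cone does not reach this height (z outside [0, 12.5]); the cube at (15.5, 8.5) is present — its section is the full 26.5×4 rectangle (area 106.00 mm²); Taking the union: only the 26.5×4 cube at (15.5, 8.5) is present, so the union is just that shape — area = 106.00 mm². Checking containment: the cross-section at z = 12.72 is a subset of the cross-section at z = 8.4.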